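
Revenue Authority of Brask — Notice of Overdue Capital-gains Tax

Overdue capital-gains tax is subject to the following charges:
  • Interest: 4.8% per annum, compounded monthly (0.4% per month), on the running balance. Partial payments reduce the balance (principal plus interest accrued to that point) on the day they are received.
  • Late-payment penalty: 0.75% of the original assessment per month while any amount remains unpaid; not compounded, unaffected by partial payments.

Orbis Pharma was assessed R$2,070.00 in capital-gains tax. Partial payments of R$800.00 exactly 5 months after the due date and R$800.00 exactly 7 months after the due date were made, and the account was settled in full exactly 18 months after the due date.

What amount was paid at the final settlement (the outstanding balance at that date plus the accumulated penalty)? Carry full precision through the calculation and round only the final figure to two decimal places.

Balance at month 5: R$2,070.0000 × (1 + 0.004)^5 = R$2,111.7325…
After R$800.00 payment: R$2,111.7325… − R$800.00 = R$1,311.7325…
Balance at month 7: R$1,311.7325… × (1 + 0.004)^2 = R$1,322.2474…
After R$800.00 payment: R$1,322.2474… − R$800.00 = R$522.2474…
Balance at month 18: R$522.2474… × (1 + 0.004)^11 = R$545.6914…
Penalty: 18 × 0.75% × R$2,070.00 = R$279.45
Final settlement = outstanding balance + penalty = R$545.6914… + R$279.45 = R$825.14

R$825.14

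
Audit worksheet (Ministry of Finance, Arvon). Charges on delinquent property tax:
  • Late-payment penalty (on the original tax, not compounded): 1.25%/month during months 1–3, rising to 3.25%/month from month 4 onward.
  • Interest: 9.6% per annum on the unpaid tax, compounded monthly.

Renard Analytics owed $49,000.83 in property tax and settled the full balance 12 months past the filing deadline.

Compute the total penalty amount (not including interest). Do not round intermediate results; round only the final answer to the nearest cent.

Penalty, months 1–3: 3 × 1.25% × $49,000.83 = $1,837.53…
Penalty, months 4–12: 9 × 3.25% × $49,000.83 = $14,332.74…
Total penalty = $1,837.53… + $14,332.74… = $16,170.27

$16,170.27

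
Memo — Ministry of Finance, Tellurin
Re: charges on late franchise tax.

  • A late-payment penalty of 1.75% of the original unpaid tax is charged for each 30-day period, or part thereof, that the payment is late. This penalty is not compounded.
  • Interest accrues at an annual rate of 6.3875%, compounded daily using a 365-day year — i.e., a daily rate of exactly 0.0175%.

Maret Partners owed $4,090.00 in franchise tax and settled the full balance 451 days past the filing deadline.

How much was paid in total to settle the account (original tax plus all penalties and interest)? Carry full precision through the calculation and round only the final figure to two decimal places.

Penalty periods: ⌈451/30⌉ = 16; penalty = 16 × 1.75% × $4,090.00 = $1,145.20
Interest: $4,090.00 × ((1 + 0.000175)^451 − 1) = $4,090.00 × 0.08211569… = $335.8532…
Total = $4,090.00 + $1,145.2000 + $335.8532… = $5,571.05

$5,571.05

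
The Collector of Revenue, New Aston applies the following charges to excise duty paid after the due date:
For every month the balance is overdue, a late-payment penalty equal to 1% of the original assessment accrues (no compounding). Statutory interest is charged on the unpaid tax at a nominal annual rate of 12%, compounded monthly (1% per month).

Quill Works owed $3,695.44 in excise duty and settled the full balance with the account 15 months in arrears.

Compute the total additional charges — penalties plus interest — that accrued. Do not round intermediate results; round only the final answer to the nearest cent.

$1,149.17

Late-payment penalty: 15 × 1% × $3,695.44 = $554.32…
Interest: $3,695.44 × ((1 + 0.01)^15 − 1) = $3,695.44 × 0.1609690… = $594.8511…
Penalties + interest = $554.3160 + $594.8511… = $1,149.17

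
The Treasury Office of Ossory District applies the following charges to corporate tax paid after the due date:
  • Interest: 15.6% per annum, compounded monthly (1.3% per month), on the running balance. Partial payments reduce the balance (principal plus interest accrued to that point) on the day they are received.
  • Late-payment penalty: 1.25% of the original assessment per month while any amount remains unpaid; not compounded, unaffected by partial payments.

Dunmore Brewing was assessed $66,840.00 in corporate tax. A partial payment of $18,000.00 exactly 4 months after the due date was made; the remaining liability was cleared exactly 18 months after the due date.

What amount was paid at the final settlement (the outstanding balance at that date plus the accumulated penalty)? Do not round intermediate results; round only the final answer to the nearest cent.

$77,805.98

Balance at month 4: $66,840.0000 × (1 + 0.013)^4 = $70,384.0451…
After $18,000.00 payment: $70,384.0451… − $18,000.00 = $52,384.0451…
Balance at month 18: $52,384.0451… × (1 + 0.013)^14 = $62,766.9848…
Penalty: 18 × 1.25% × $66,840.00 = $15,039.00
Final settlement = outstanding balance + penalty = $62,766.9848… + $15,039.00 = $77,805.98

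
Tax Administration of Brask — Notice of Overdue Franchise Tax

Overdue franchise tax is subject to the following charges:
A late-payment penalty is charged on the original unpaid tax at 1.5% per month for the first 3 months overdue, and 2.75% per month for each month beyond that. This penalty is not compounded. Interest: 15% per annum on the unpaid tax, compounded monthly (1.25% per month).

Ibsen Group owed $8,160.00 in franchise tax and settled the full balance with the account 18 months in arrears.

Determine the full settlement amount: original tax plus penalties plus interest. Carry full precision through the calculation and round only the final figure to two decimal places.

$13,937.91

Penalty, months 1–3: 3 × 1.5% × $8,160.00 = $367.20
Penalty, months 4–18: 15 × 2.75% × $8,160.00 = $3,366.00
Interest: $8,160.00 × ((1 + 0.0125)^18 − 1) = $8,160.00 × 0.2505774… = $2,044.7115…
Total = $8,160.00 + $3,733.2000 + $2,044.7115… = $13,937.91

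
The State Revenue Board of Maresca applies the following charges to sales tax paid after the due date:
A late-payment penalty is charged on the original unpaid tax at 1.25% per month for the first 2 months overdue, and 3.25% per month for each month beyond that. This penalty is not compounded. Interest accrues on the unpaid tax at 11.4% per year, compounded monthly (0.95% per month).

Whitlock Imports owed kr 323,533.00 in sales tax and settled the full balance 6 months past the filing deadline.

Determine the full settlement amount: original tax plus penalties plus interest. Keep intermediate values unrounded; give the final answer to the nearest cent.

Penalty, months 1–2: 2 × 1.25% × kr 323,533.00 = kr 8,088.33…
Penalty, months 3–6: 4 × 3.25% × kr 323,533.00 = kr 42,059.29
Interest: kr 323,533.00 × ((1 + 0.0095)^6 − 1) = kr 323,533.00 × 0.0583710… = kr 18,884.9513…
Total = kr 323,533.00 + kr 50,147.6150 + kr 18,884.9513… = kr 392,565.57

kr 392,565.57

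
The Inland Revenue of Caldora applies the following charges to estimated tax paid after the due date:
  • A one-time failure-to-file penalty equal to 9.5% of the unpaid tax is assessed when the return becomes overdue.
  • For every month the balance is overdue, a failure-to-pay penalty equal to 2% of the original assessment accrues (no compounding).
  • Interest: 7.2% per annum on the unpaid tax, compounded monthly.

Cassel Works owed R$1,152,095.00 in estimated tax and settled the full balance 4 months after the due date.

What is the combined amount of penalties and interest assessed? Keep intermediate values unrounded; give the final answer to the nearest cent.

R$229,516.75

Failure-to-file penalty: 9.5% × R$1,152,095.00 = R$109,449.03…
Failure-to-pay penalty: 4 × 2% × R$1,152,095.00 = R$92,167.60
Interest (7.2%/yr ÷ 12 = 0.6%/month): R$1,152,095.00 × ((1 + 0.006)^4 − 1) = R$27,900.1294…
Penalties + interest = R$201,616.6250 + R$27,900.1294… = R$229,516.75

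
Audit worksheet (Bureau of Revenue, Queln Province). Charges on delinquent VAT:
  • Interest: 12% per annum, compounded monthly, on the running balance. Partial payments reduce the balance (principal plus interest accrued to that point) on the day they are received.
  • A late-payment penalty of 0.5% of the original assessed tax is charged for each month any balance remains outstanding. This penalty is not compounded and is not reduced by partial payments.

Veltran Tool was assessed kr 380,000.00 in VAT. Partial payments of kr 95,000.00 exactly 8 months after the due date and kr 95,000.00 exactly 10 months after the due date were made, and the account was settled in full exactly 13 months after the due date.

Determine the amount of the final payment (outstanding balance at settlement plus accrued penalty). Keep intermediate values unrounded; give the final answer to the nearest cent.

Monthly rate = 12% ÷ 12 = 1%
Balance at month 8: kr 380,000.0000 × (1 + 0.01)^8 = kr 411,485.5481…
After kr 95,000.00 payment: kr 411,485.5481… − kr 95,000.00 = kr 316,485.5481…
Balance at month 10: kr 316,485.5481… × (1 + 0.01)^2 = kr 322,846.9077…
After kr 95,000.00 payment: kr 322,846.9077… − kr 95,000.00 = kr 227,846.9077…
Balance at month 13: kr 227,846.9077… × (1 + 0.01)^3 = kr 234,750.8968…
Penalty: 13 × 0.5% × kr 380,000.00 = kr 24,700.00
Final settlement = outstanding balance + penalty = kr 234,750.8968… + kr 24,700.00 = kr 259,450.90

kr 259,450.90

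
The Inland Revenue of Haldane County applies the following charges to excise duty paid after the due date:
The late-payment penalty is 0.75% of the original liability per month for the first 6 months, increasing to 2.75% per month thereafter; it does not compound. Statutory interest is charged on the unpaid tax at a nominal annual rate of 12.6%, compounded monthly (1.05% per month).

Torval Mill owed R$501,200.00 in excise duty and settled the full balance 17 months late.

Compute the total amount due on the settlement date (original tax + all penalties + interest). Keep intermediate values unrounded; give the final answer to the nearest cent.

Penalty, months 1–6: 6 × 0.75% × R$501,200.00 = R$22,554.00
Penalty, months 7–17: 11 × 2.75% × R$501,200.00 = R$151,613.00
Interest: R$501,200.00 × ((1 + 0.0105)^17 − 1) = R$501,200.00 × 0.1943109… = R$97,388.6334…
Total = R$501,200.00 + R$174,167.0000 + R$97,388.6334… = R$772,755.63

R$772,755.63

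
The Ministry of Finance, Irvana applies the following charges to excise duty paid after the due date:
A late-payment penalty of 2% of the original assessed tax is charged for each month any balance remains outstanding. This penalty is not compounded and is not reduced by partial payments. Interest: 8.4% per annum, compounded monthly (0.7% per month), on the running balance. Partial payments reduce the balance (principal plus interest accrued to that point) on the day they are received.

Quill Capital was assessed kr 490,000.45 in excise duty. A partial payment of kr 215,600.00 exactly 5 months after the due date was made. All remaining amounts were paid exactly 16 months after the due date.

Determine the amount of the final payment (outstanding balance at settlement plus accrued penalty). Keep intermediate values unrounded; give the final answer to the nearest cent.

kr 471,863.53

Balance at month 5: kr 490,000.4500 × (1 + 0.007)^5 = kr 507,392.2526…
After kr 215,600.00 payment: kr 507,392.2526… − kr 215,600.00 = kr 291,792.2526…
Balance at month 16: kr 291,792.2526… × (1 + 0.007)^11 = kr 315,063.3836…
Penalty: 16 × 2% × kr 490,000.45 = kr 156,800.14…
Final settlement = outstanding balance + penalty = kr 315,063.3836… + kr 156,800.14… = kr 471,863.53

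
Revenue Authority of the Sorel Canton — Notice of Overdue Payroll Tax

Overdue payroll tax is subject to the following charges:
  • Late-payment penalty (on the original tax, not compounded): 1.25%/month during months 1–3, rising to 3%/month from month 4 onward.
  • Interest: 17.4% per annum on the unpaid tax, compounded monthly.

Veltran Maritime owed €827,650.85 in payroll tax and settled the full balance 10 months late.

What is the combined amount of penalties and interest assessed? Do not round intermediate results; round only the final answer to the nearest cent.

Penalty, months 1–3: 3 × 1.25% × €827,650.85 = €31,036.91…
Penalty, months 4–10: 7 × 3% × €827,650.85 = €173,806.68…
Interest (17.4%/yr ÷ 12 = 1.45%/month): €827,650.85 × ((1 + 0.0145)^10 − 1) = €128,150.5870…
Penalties + interest = €204,843.5854… + €128,150.5870… = €332,994.17

€332,994.17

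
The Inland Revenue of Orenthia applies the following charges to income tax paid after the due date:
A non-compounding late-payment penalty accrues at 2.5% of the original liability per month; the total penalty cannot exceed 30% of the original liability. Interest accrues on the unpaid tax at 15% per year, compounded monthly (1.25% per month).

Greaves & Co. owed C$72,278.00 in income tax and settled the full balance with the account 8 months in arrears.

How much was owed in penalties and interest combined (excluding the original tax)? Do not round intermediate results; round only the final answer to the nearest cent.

Penalty: 8 × 2.5% × C$72,278.00 = C$14,455.60 (below the 30% cap of C$21,683.40)
Interest: C$72,278.00 × ((1 + 0.0125)^8 − 1) = C$72,278.00 × 0.1044861… = C$7,552.0464…
Penalties + interest = C$14,455.6000 + C$7,552.0464… = C$22,007.65

C$22,007.65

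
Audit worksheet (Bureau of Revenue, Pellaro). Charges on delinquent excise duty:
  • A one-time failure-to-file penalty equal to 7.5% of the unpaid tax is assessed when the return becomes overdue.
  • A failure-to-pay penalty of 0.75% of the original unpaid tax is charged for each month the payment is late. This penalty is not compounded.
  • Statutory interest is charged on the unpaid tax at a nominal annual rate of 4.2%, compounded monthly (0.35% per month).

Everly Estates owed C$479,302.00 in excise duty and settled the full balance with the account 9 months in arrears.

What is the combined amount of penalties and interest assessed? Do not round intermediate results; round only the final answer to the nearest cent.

Failure-to-file penalty: 7.5% × C$479,302.00 = C$35,947.65
Failure-to-pay penalty = 0.75% × C$479,302.00 × 9 mo = C$32,352.89…
Interest: C$479,302.00 × ((1 + 0.0035)^9 − 1) = C$479,302.00 × 0.0319446… = C$15,311.1205…
Penalties + interest = C$68,300.5350 + C$15,311.1205… = C$83,611.66

C$83,611.66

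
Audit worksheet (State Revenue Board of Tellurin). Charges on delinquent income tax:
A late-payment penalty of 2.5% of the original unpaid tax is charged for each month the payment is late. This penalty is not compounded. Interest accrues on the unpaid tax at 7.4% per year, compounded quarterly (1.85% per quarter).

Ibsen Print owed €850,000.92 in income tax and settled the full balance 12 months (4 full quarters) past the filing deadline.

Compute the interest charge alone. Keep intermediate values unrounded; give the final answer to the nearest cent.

Interest: €850,000.92 × ((1 + 0.0185)^4 − 1) = €850,000.92 × 0.0760789… = €64,667.1721…

€64,667.17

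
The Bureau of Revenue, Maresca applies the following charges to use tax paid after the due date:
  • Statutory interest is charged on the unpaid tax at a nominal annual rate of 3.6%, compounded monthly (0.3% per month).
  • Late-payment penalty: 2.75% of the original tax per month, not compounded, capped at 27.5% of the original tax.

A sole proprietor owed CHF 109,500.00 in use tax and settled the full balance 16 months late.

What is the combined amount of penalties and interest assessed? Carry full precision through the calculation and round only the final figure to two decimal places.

CHF 35,488.43

Penalty (uncapped): 16 × 2.75% × CHF 109,500.00 = CHF 48,180.00; cap = 27.5% × CHF 109,500.00 = CHF 30,112.50 → penalty = CHF 30,112.50
Interest: CHF 109,500.00 × ((1 + 0.003)^16 − 1) = CHF 109,500.00 × 0.0490953… = CHF 5,375.9319…
Penalties + interest = CHF 30,112.5000 + CHF 5,375.9319… = CHF 35,488.43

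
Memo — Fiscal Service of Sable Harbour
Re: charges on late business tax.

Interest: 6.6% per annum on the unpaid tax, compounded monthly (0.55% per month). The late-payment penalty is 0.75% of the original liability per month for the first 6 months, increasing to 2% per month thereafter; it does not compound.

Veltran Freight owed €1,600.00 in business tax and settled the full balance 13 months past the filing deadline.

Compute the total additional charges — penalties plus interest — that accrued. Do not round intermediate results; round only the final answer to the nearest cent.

€414.25

Penalty, months 1–6: 6 × 0.75% × €1,600.00 = €72.00
Penalty, months 7–13: 7 × 2% × €1,600.00 = €224.00
Interest: €1,600.00 × ((1 + 0.0055)^13 − 1) = €1,600.00 × 0.0739077… = €118.2524…
Penalties + interest = €296.0000 + €118.2524… = €414.25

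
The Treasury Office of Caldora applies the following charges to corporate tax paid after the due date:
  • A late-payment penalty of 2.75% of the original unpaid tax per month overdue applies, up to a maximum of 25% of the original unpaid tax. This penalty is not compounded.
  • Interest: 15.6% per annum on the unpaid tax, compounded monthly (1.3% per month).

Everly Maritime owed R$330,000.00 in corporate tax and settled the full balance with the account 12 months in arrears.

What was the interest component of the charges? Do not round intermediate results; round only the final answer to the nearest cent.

R$55,325.09

Interest: R$330,000.00 × ((1 + 0.013)^12 − 1) = R$330,000.00 × 0.1676518… = R$55,325.0862…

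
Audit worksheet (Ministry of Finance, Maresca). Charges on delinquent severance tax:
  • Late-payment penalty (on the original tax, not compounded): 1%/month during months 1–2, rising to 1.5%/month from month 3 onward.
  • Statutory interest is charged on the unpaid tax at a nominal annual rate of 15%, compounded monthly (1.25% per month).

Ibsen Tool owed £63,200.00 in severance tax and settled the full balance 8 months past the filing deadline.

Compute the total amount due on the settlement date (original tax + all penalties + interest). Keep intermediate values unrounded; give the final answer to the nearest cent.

Penalty, months 1–2: 2 × 1% × £63,200.00 = £1,264.00
Penalty, months 3–8: 6 × 1.5% × £63,200.00 = £5,688.00
Interest: £63,200.00 × ((1 + 0.0125)^8 − 1) = £63,200.00 × 0.1044861… = £6,603.5216…
Total = £63,200.00 + £6,952.0000 + £6,603.5216… = £76,755.52

£76,755.52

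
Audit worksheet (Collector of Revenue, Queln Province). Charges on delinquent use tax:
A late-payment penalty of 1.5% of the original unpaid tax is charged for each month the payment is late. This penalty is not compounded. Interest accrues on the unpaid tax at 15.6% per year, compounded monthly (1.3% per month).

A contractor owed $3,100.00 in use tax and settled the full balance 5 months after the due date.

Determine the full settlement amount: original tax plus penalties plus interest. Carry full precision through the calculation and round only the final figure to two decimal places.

Late-payment penalty = 1.5% × $3,100.00 × 5 mo = $232.50
Interest: $3,100.00 × ((1 + 0.013)^5 − 1) = $3,100.00 × 0.0667121… = $206.8076…
Total = $3,100.00 + $232.5000 + $206.8076… = $3,539.31

$3,539.31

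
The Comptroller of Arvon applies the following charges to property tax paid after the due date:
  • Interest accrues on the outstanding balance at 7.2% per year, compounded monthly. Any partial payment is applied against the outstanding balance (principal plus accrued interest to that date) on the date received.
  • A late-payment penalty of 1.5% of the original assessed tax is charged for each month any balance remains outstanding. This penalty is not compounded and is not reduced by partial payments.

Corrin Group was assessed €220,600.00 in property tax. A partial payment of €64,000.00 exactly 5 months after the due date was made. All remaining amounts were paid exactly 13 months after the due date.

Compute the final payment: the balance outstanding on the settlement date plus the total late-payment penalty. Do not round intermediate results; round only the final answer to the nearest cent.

€214,319.79

Monthly rate = 7.2% ÷ 12 = 0.6%
Balance at month 5: €220,600.0000 × (1 + 0.006)^5 = €227,297.8939…
After €64,000.00 payment: €227,297.8939… − €64,000.00 = €163,297.8939…
Balance at month 13: €163,297.8939… × (1 + 0.006)^8 = €171,302.7872…
Penalty: 13 × 1.5% × €220,600.00 = €43,017.00
Final settlement = outstanding balance + penalty = €171,302.7872… + €43,017.00 = €214,319.79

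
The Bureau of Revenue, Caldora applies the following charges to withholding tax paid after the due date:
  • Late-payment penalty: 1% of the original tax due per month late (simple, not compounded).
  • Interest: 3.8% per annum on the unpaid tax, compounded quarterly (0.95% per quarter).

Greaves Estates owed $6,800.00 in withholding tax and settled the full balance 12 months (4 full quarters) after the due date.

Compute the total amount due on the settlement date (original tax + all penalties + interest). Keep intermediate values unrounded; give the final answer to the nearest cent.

$7,878.11

Late-payment penalty = 1% × $6,800.00 × 12 mo = $816.00
Interest: $6,800.00 × ((1 + 0.0095)^4 − 1) = $6,800.00 × 0.0385449… = $262.1056…
Total = $6,800.00 + $816.0000 + $262.1056… = $7,878.11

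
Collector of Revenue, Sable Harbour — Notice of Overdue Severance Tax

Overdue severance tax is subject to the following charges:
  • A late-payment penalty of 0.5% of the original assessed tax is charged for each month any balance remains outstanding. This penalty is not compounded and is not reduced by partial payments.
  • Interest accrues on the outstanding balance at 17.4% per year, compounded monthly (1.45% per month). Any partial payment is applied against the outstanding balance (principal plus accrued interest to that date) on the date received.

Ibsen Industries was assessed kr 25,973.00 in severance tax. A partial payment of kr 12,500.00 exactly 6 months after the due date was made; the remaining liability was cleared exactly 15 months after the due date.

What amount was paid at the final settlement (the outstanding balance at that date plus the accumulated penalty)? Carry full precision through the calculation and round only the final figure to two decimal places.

kr 19,952.00

Balance at month 6: kr 25,973.0000 × (1 + 0.0145)^6 = kr 28,316.1643…
After kr 12,500.00 payment: kr 28,316.1643… − kr 12,500.00 = kr 15,816.1643…
Balance at month 15: kr 15,816.1643… × (1 + 0.0145)^9 = kr 18,004.0260…
Penalty: 15 × 0.5% × kr 25,973.00 = kr 1,947.98…
Final settlement = outstanding balance + penalty = kr 18,004.0260… + kr 1,947.98… = kr 19,952.00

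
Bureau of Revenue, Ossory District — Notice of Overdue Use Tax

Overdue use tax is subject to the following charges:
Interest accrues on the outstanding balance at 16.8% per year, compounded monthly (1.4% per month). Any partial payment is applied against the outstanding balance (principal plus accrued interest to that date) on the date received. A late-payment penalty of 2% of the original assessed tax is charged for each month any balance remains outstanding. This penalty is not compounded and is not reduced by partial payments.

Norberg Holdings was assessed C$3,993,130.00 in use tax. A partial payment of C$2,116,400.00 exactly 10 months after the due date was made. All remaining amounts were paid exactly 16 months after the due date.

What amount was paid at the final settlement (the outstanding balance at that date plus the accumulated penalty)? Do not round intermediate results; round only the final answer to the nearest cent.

Balance at month 10: C$3,993,130.0000 × (1 + 0.014)^10 = C$4,588,735.2260…
After C$2,116,400.00 payment: C$4,588,735.2260… − C$2,116,400.00 = C$2,472,335.2260…
Balance at month 16: C$2,472,335.2260… × (1 + 0.014)^6 = C$2,687,417.1650…
Penalty: 16 × 2% × C$3,993,130.00 = C$1,277,801.60
Final settlement = outstanding balance + penalty = C$2,687,417.1650… + C$1,277,801.60 = C$3,965,218.76

C$3,965,218.76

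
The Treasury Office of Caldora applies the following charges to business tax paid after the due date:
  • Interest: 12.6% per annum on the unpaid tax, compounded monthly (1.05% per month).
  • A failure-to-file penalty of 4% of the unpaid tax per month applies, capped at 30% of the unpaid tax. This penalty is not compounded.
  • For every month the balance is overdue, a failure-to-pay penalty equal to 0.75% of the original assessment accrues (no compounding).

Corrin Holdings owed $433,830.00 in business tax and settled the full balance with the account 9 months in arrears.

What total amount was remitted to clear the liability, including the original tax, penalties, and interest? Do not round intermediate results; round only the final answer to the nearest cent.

Failure-to-file: 9 × 4% × $433,830.00 = $156,178.80, capped at 30% × $433,830.00 = $130,149.00
Failure-to-pay penalty: 9 × 0.75% × $433,830.00 = $29,283.53…
Interest: $433,830.00 × ((1 + 0.0105)^9 − 1) = $433,830.00 × 0.0985678… = $42,761.6636…
Total = $433,830.00 + $159,432.5250 + $42,761.6636… = $636,024.19

$636,024.19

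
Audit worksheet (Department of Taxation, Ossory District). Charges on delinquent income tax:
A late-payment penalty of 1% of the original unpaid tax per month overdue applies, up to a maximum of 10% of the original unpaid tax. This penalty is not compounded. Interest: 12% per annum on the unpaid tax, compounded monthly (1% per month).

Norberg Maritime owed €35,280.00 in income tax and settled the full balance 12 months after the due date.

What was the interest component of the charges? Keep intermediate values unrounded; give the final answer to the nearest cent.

€4,474.39

Interest: €35,280.00 × ((1 + 0.01)^12 − 1) = €35,280.00 × 0.1268250… = €4,474.3871…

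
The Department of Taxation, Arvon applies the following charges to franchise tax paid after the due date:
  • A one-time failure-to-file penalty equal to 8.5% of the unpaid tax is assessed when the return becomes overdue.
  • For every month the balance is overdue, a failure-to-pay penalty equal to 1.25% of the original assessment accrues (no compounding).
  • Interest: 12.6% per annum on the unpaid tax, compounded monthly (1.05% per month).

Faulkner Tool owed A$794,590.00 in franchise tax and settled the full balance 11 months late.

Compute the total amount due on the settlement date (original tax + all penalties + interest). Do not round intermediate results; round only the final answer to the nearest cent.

Failure-to-file penalty: 8.5% × A$794,590.00 = A$67,540.15
Failure-to-pay penalty: 11 × 1.25% × A$794,590.00 = A$109,256.13…
Interest: A$794,590.00 × ((1 + 0.0105)^11 − 1) = A$794,590.00 × 0.1217588… = A$96,748.3478…
Total = A$794,590.00 + A$176,796.2750 + A$96,748.3478… = A$1,068,134.62

A$1,068,134.62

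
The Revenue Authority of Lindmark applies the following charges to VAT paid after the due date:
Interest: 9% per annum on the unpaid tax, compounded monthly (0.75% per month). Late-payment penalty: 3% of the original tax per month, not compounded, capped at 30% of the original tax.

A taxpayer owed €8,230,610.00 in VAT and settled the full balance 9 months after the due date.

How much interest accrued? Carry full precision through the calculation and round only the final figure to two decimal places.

€572,528.14

Interest: €8,230,610.00 × ((1 + 0.0075)^9 − 1) = €8,230,610.00 × 0.0695608… = €572,528.1385…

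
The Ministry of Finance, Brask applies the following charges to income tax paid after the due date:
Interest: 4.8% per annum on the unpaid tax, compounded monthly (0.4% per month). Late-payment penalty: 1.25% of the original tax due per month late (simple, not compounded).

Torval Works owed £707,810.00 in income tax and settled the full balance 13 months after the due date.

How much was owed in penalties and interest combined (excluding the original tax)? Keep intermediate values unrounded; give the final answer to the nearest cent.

£152,721.68

Late-payment penalty = 1.25% × £707,810.00 × 13 mo = £115,019.13…
Interest: £707,810.00 × ((1 + 0.004)^13 − 1) = £707,810.00 × 0.0532665… = £37,702.5531…
Penalties + interest = £115,019.1250 + £37,702.5531… = £152,721.68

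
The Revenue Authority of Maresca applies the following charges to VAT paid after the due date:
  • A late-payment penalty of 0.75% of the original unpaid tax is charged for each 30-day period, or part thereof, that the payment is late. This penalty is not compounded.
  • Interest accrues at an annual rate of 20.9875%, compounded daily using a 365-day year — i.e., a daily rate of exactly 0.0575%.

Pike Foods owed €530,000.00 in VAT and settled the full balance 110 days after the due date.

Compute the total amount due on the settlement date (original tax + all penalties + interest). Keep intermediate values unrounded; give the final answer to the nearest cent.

€580,495.10

Penalty periods: ⌈110/30⌉ = 4; penalty = 4 × 0.75% × €530,000.00 = €15,900.00
Interest: €530,000.00 × ((1 + 0.000575)^110 − 1) = €530,000.00 × 0.06527377… = €34,595.0955…
Total = €530,000.00 + €15,900.0000 + €34,595.0955… = €580,495.10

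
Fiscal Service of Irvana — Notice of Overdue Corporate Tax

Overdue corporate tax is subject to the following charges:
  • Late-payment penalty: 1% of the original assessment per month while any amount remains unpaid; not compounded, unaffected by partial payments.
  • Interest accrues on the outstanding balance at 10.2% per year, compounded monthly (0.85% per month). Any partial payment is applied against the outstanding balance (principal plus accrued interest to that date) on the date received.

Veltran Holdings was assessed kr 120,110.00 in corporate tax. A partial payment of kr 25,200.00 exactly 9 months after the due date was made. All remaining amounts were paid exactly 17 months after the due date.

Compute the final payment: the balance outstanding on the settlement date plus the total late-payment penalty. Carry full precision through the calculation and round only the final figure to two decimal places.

Balance at month 9: kr 120,110.0000 × (1 + 0.0085)^9 = kr 129,617.0968…
After kr 25,200.00 payment: kr 129,617.0968… − kr 25,200.00 = kr 104,417.0968…
Balance at month 17: kr 104,417.0968… × (1 + 0.0085)^8 = kr 111,732.3246…
Penalty: 17 × 1% × kr 120,110.00 = kr 20,418.70
Final settlement = outstanding balance + penalty = kr 111,732.3246… + kr 20,418.70 = kr 132,151.02

kr 132,151.02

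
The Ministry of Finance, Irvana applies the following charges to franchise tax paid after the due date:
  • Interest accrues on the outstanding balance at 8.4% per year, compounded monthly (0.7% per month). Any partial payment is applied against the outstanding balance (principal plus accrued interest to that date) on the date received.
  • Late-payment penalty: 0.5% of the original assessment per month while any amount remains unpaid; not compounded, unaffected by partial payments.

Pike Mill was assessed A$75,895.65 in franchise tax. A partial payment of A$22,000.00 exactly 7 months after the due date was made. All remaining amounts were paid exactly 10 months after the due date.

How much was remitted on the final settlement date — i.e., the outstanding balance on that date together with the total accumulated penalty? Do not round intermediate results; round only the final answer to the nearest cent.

A$62,708.40

Balance at month 7: A$75,895.6500 × (1 + 0.007)^7 = A$79,693.5510…
After A$22,000.00 payment: A$79,693.5510… − A$22,000.00 = A$57,693.5510…
Balance at month 10: A$57,693.5510… × (1 + 0.007)^3 = A$58,913.6163…
Penalty: 10 × 0.5% × A$75,895.65 = A$3,794.78…
Final settlement = outstanding balance + penalty = A$58,913.6163… + A$3,794.78… = A$62,708.40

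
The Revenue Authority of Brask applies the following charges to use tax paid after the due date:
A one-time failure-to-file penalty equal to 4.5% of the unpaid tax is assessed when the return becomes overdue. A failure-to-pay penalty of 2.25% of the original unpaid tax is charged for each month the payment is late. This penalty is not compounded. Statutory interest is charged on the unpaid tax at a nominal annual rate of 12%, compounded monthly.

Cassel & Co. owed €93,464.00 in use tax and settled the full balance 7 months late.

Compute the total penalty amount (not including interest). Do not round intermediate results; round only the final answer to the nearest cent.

€18,926.46

Failure-to-file penalty: 4.5% × €93,464.00 = €4,205.88
Failure-to-pay penalty: 7 × 2.25% × €93,464.00 = €14,720.58
Total penalty = €4,205.88 + €14,720.58 = €18,926.46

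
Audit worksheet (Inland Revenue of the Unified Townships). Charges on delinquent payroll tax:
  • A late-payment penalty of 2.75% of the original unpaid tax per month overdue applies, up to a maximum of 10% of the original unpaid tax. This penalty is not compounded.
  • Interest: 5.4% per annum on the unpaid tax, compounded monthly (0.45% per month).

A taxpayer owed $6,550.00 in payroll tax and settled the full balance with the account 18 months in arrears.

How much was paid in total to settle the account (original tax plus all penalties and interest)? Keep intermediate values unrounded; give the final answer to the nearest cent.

Penalty (uncapped): 18 × 2.75% × $6,550.00 = $3,242.25; cap = 10% × $6,550.00 = $655.00 → penalty = $655.00
Interest: $6,550.00 × ((1 + 0.0045)^18 − 1) = $6,550.00 × 0.0841739… = $551.3389…
Total = $6,550.00 + $655.0000 + $551.3389… = $7,756.34

$7,756.34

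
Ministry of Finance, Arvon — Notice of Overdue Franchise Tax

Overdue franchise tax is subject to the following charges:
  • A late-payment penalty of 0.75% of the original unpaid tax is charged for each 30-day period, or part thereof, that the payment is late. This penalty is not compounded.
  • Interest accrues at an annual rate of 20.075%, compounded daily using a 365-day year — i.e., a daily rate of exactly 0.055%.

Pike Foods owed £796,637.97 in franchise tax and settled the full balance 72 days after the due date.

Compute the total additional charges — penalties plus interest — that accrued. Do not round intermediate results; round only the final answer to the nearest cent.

£50,095.15

Penalty periods: ⌈72/30⌉ = 3; penalty = 3 × 0.75% × £796,637.97 = £17,924.35…
Interest: £796,637.97 × ((1 + 0.00055)^72 − 1) = £796,637.97 × 0.04038321… = £32,170.7964…
Penalties + interest = £17,924.3543… + £32,170.7964… = £50,095.15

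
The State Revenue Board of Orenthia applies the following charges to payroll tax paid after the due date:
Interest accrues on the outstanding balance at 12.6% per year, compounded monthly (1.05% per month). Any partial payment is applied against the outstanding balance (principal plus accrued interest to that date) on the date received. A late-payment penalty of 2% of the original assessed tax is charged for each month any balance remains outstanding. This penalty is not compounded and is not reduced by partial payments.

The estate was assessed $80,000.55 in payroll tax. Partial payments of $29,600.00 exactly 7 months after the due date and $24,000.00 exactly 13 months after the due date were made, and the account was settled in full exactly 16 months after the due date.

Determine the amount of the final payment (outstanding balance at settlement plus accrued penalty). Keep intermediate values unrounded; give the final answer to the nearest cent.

$62,871.33

Balance at month 7: $80,000.5500 × (1 + 0.0105)^7 = $86,069.0873…
After $29,600.00 payment: $86,069.0873… − $29,600.00 = $56,469.0873…
Balance at month 13: $56,469.0873… × (1 + 0.0105)^6 = $60,121.3433…
After $24,000.00 payment: $60,121.3433… − $24,000.00 = $36,121.3433…
Balance at month 16: $36,121.3433… × (1 + 0.0105)^3 = $37,271.1546…
Penalty: 16 × 2% × $80,000.55 = $25,600.18…
Final settlement = outstanding balance + penalty = $37,271.1546… + $25,600.18… = $62,871.33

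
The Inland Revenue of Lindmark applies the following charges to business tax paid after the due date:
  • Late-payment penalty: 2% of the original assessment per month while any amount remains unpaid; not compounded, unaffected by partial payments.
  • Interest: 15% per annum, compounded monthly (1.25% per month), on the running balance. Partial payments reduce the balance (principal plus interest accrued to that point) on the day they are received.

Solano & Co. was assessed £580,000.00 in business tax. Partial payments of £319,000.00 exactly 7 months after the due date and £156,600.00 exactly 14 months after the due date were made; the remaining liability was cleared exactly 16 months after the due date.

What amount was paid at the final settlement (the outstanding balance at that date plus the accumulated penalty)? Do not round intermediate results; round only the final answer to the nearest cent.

£375,861.26

Balance at month 7: £580,000.0000 × (1 + 0.0125)^7 = £632,693.2728…
After £319,000.00 payment: £632,693.2728… − £319,000.00 = £313,693.2728…
Balance at month 14: £313,693.2728… × (1 + 0.0125)^7 = £342,192.4541…
After £156,600.00 payment: £342,192.4541… − £156,600.00 = £185,592.4541…
Balance at month 16: £185,592.4541… × (1 + 0.0125)^2 = £190,261.2643…
Penalty: 16 × 2% × £580,000.00 = £185,600.00
Final settlement = outstanding balance + penalty = £190,261.2643… + £185,600.00 = £375,861.26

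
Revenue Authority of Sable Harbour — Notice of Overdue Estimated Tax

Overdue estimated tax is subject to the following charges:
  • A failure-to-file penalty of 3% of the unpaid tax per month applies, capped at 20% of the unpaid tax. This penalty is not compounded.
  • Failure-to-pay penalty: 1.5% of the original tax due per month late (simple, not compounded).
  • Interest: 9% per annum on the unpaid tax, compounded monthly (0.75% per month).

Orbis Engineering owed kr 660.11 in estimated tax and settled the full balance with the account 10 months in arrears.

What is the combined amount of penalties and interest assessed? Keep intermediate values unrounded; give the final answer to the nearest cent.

kr 282.25

Failure-to-file: 10 × 3% × kr 660.11 = kr 198.03…, capped at 20% × kr 660.11 = kr 132.02…
Failure-to-pay penalty = 1.5% × kr 660.11 × 10 mo = kr 99.02…
Interest: kr 660.11 × ((1 + 0.0075)^10 − 1) = kr 660.11 × 0.0775825… = kr 51.2130…
Penalties + interest = kr 231.0385 + kr 51.2130… = kr 282.25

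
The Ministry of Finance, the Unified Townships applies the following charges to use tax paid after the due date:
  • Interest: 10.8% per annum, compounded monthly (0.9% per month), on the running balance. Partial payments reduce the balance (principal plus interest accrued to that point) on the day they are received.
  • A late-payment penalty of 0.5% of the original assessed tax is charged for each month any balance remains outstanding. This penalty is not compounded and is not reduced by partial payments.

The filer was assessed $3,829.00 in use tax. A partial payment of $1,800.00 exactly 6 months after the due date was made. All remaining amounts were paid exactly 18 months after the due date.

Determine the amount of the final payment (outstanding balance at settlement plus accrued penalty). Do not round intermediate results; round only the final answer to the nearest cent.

$2,839.40

Balance at month 6: $3,829.0000 × (1 + 0.009)^6 = $4,040.4744…
After $1,800.00 payment: $4,040.4744… − $1,800.00 = $2,240.4744…
Balance at month 18: $2,240.4744… × (1 + 0.009)^12 = $2,494.7900…
Penalty: 18 × 0.5% × $3,829.00 = $344.61
Final settlement = outstanding balance + penalty = $2,494.7900… + $344.61 = $2,839.40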